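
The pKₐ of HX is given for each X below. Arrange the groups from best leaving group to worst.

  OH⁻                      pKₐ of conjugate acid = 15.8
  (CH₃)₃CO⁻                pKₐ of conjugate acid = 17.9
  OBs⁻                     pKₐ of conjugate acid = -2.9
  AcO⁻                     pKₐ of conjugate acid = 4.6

Lower conjugate-acid pKₐ ⇒ weaker base ⇒ better leaving group.
Sorting by the given values: OBs⁻ (-2.9), AcO⁻ (4.6), OH⁻ (15.8), (CH₃)₃CO⁻ (17.9).

OBs⁻ > AcO⁻ > OH⁻ > (CH₃)₃CO⁻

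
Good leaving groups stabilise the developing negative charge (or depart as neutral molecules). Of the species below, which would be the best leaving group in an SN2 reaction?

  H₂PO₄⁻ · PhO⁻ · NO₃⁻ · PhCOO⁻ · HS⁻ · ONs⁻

A good leaving group is a weak base: the lower the pKₐ of its conjugate acid, the more readily it departs.
ONs⁻: pKₐ(p-O₂NC₆H₄SO₃H) ≈ -3.5
NO₃⁻: pKₐ(HNO₃) ≈ -1.3
H₂PO₄⁻: pKₐ(H₃PO₄) ≈ 2.1
PhCOO⁻: pKₐ(C₆H₅COOH) ≈ 4.2
HS⁻: pKₐ(H₂S) ≈ 7
PhO⁻: pKₐ(C₆H₅OH (phenol)) ≈ 10

ONs⁻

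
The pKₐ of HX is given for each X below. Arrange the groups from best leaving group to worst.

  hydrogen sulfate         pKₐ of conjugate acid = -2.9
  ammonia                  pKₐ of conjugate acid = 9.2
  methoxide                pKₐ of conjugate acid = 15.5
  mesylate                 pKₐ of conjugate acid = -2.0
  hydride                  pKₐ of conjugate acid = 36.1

hydrogen sulfate > mesylate > ammonia > methoxide > hydride

Lower conjugate-acid pKₐ ⇒ weaker base ⇒ better leaving group.
Sorting by the given values: hydrogen sulfate (-2.9), mesylate (-2.0), ammonia (9.2), methoxide (15.5), hydride (36.1).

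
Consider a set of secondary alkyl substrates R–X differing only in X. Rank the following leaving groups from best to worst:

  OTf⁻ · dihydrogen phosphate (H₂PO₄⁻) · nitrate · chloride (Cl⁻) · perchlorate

OTf⁻ > perchlorate > chloride (Cl⁻) > nitrate > dihydrogen phosphate (H₂PO₄⁻)

Leaving-group ability tracks the stability of the departed species; conjugate-acid pKₐ is the usual yardstick (lower pKₐ → better LG).
OTf⁻: pKₐ(CF₃SO₃H (triflic acid)) ≈ -14
perchlorate: pKₐ(HClO₄) ≈ -10 — extremely weak base; rarely used for safety reasons
chloride (Cl⁻): pKₐ(HCl) ≈ -7 — moderately weak base
nitrate: pKₐ(HNO₃) ≈ -1.3 — resonance-delocalised over three oxygens
dihydrogen phosphate (H₂PO₄⁻): pKₐ(H₃PO₄) ≈ 2.1 — moderate base; biological leaving group after further activation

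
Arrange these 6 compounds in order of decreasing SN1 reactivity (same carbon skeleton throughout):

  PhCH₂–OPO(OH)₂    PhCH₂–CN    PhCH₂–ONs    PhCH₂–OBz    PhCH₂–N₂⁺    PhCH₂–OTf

With the same alkyl group throughout, only the leaving group differentiates the rates.
A good leaving group is a weak base: the lower the pKₐ of its conjugate acid, the more readily it departs.
PhCH₂–N₂⁺ loses N₂: no meaningful conjugate acid; N₂ departs as an exceptionally stable neutral molecule
PhCH₂–OTf loses OTf⁻: pKₐ(CF₃SO₃H (triflic acid)) ≈ -14
PhCH₂–ONs loses ONs⁻: pKₐ(p-O₂NC₆H₄SO₃H) ≈ -3.5
PhCH₂–OPO(OH)₂ loses H₂PO₄⁻: pKₐ(H₃PO₄) ≈ 2.1
PhCH₂–OBz loses PhCOO⁻: pKₐ(C₆H₅COOH) ≈ 4.2
PhCH₂–CN loses CN⁻: pKₐ(HCN) ≈ 9.2

PhCH₂–N₂⁺ > PhCH₂–OTf > PhCH₂–ONs > PhCH₂–OPO(OH)₂ > PhCH₂–OBz > PhCH₂–CN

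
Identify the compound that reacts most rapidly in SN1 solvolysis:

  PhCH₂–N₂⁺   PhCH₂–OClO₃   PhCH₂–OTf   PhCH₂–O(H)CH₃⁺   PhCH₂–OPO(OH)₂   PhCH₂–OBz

PhCH₂–N₂⁺

The skeletons are identical, so relative rate is governed entirely by leaving-group ability.
Rank by basicity of the departing species: weakest base leaves most easily.
PhCH₂–N₂⁺ loses N₂: no meaningful conjugate acid; N₂ departs as an exceptionally stable neutral molecule
PhCH₂–OTf loses OTf⁻: pKₐ(CF₃SO₃H (triflic acid)) ≈ -14
PhCH₂–OClO₃ loses ClO₄⁻: pKₐ(HClO₄) ≈ -10
PhCH₂–O(H)CH₃⁺ loses R'OH: pKₐ(R'OH₂⁺) ≈ -2.4
PhCH₂–OPO(OH)₂ loses H₂PO₄⁻: pKₐ(H₃PO₄) ≈ 2.1
PhCH₂–OBz loses PhCOO⁻: pKₐ(C₆H₅COOH) ≈ 4.2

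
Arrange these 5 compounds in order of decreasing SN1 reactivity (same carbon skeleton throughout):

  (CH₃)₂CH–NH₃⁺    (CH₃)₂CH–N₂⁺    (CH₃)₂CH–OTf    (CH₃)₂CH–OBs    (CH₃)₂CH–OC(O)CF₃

(CH₃)₂CH–N₂⁺ > (CH₃)₂CH–OTf > (CH₃)₂CH–OBs > (CH₃)₂CH–OC(O)CF₃ > (CH₃)₂CH–NH₃⁺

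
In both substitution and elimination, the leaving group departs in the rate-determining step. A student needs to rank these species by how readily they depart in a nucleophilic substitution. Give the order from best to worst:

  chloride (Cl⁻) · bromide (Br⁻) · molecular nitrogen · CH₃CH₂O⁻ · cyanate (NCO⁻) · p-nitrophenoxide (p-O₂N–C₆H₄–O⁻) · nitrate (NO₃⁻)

Rank by basicity of the departing species: weakest base leaves most easily.
molecular nitrogen: no meaningful conjugate acid; N₂ departs as an exceptionally stable neutral molecule
bromide (Br⁻): pKₐ(HBr) ≈ -9
chloride (Cl⁻): pKₐ(HCl) ≈ -7
nitrate (NO₃⁻): pKₐ(HNO₃) ≈ -1.3
cyanate (NCO⁻): pKₐ(HOCN) ≈ 3.5
p-nitrophenoxide (p-O₂N–C₆H₄–O⁻): pKₐ(p-nitrophenol) ≈ 7.2
CH₃CH₂O⁻: pKₐ(CH₃CH₂OH) ≈ 16

molecular nitrogen > bromide (Br⁻) > chloride (Cl⁻) > nitrate (NO₃⁻) > cyanate (NCO⁻) > p-nitrophenoxide (p-O₂N–C₆H₄–O⁻) > CH₃CH₂O⁻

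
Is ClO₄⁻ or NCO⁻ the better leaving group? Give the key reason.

ClO₄⁻ is the better leaving group.
pKₐ(HClO₄) ≈ -10 versus pKₐ(HOCN) ≈ 3.5: ClO₄⁻ is the much weaker base.
Extremely weak base; rarely used for safety reasons.

ClO₄⁻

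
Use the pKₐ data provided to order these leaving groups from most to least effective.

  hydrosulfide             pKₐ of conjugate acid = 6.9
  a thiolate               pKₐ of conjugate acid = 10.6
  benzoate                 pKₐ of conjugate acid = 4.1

Lower conjugate-acid pKₐ ⇒ weaker base ⇒ better leaving group.
Sorting by the given values: benzoate (4.1), hydrosulfide (6.9), a thiolate (10.6).

benzoate > hydrosulfide > a thiolate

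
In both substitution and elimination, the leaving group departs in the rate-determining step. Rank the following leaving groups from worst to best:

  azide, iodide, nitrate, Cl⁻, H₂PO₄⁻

azide < H₂PO₄⁻ < nitrate < Cl⁻ < iodide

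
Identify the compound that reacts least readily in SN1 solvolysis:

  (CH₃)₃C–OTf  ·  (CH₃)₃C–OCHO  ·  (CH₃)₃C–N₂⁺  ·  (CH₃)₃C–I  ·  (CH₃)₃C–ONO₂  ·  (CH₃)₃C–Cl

With the same alkyl group throughout, only the leaving group differentiates the rates.
Leaving-group ability tracks the stability of the departed species; conjugate-acid pKₐ is the usual yardstick (lower pKₐ → better LG).
(CH₃)₃C–N₂⁺ loses N₂: no meaningful conjugate acid; N₂ departs as an exceptionally stable neutral molecule
(CH₃)₃C–OTf loses OTf⁻: pKₐ(CF₃SO₃H (triflic acid)) ≈ -14
(CH₃)₃C–I loses I⁻: pKₐ(HI) ≈ -10
(CH₃)₃C–Cl loses Cl⁻: pKₐ(HCl) ≈ -7
(CH₃)₃C–ONO₂ loses NO₃⁻: pKₐ(HNO₃) ≈ -1.3
(CH₃)₃C–OCHO loses HCOO⁻: pKₐ(HCOOH) ≈ 3.8

(CH₃)₃C–OCHO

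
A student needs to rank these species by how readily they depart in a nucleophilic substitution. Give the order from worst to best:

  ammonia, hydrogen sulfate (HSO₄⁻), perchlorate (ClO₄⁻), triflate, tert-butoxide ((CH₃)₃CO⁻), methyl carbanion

methyl carbanion < tert-butoxide ((CH₃)₃CO⁻) < ammonia < hydrogen sulfate (HSO₄⁻) < perchlorate (ClO₄⁻) < triflate

triflate: pKₐ(CF₃SO₃H (triflic acid)) ≈ -14
perchlorate (ClO₄⁻): pKₐ(HClO₄) ≈ -10
hydrogen sulfate (HSO₄⁻): pKₐ(H₂SO₄) ≈ -3
ammonia: pKₐ(NH₄⁺) ≈ 9.2
tert-butoxide ((CH₃)₃CO⁻): pKₐ(t-BuOH) ≈ 18
methyl carbanion: pKₐ(CH₄) ≈ 48
Listed from poorest to best leaving group as asked.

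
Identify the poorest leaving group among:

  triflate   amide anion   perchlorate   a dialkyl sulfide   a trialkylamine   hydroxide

amide anion

A good leaving group is a weak base: the lower the pKₐ of its conjugate acid, the more readily it departs.
triflate: pKₐ(CF₃SO₃H (triflic acid)) ≈ -14
perchlorate: pKₐ(HClO₄) ≈ -10
a dialkyl sulfide: pKₐ(R'₂SH⁺) ≈ -7
a trialkylamine: pKₐ(R'₃NH⁺) ≈ 10.7
hydroxide: pKₐ(H₂O) ≈ 15.7
amide anion: pKₐ(NH₃) ≈ 38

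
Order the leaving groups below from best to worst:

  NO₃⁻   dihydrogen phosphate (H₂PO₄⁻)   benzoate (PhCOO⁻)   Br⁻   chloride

Br⁻ > chloride > NO₃⁻ > dihydrogen phosphate (H₂PO₄⁻) > benzoate (PhCOO⁻)

A good leaving group is a weak base: the lower the pKₐ of its conjugate acid, the more readily it departs.
Br⁻: pKₐ(HBr) ≈ -9
chloride: pKₐ(HCl) ≈ -7
NO₃⁻: pKₐ(HNO₃) ≈ -1.3
dihydrogen phosphate (H₂PO₄⁻): pKₐ(H₃PO₄) ≈ 2.1
benzoate (PhCOO⁻): pKₐ(C₆H₅COOH) ≈ 4.2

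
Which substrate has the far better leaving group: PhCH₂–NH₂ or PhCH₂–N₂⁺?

PhCH₂–N₂⁺

From PhCH₂–NH₂ the departing group would be NH₂⁻ (pKₐ(NH₃) ≈ 38). Extremely strong base; never a leaving group.
From PhCH₂–N₂⁺ the leaving group is N₂ (no meaningful conjugate acid; N₂ departs as an exceptionally stable neutral molecule).
(In practice PhCH₂–N₂⁺ is made from PhCH₂–NH₂ by diazotisation (NaNO₂ / HCl, 0 °C), generating a diazonium salt that expels N₂.)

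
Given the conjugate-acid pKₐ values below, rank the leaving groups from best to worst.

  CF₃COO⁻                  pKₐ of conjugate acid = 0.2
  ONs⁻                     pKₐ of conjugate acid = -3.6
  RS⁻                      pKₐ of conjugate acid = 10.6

ONs⁻ > CF₃COO⁻ > RS⁻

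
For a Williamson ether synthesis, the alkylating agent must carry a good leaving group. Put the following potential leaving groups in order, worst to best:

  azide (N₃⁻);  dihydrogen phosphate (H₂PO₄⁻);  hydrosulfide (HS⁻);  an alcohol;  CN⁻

CN⁻ < hydrosulfide (HS⁻) < azide (N₃⁻) < dihydrogen phosphate (H₂PO₄⁻) < an alcohol

The more stable X⁻ (or X) is on its own — i.e. the weaker a base it is — the better a leaving group it makes.
an alcohol: pKₐ(R'OH₂⁺) ≈ -2.4
dihydrogen phosphate (H₂PO₄⁻): pKₐ(H₃PO₄) ≈ 2.1
azide (N₃⁻): pKₐ(HN₃) ≈ 4.7
hydrosulfide (HS⁻): pKₐ(H₂S) ≈ 7
CN⁻: pKₐ(HCN) ≈ 9.2
Reversing gives the worst-to-best order requested.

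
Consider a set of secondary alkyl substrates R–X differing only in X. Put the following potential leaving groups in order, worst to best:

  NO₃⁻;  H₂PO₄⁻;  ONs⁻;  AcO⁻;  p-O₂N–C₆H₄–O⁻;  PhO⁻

ONs⁻: pKₐ(p-O₂NC₆H₄SO₃H) ≈ -3.5 — p-nitro group further stabilises the sulfonate
NO₃⁻: pKₐ(HNO₃) ≈ -1.3 — resonance-delocalised over three oxygens
H₂PO₄⁻: pKₐ(H₃PO₄) ≈ 2.1 — moderate base; biological leaving group after further activation
AcO⁻: pKₐ(CH₃COOH) ≈ 4.8 — resonance-stabilised but still a weak base
p-O₂N–C₆H₄–O⁻: pKₐ(p-nitrophenol) ≈ 7.2 — nitro group delocalises the charge; the classic chromogenic LG
PhO⁻: pKₐ(C₆H₅OH (phenol)) ≈ 10
Listed from poorest to best leaving group as asked.

PhO⁻ < p-O₂N–C₆H₄–O⁻ < AcO⁻ < H₂PO₄⁻ < NO₃⁻ < ONs⁻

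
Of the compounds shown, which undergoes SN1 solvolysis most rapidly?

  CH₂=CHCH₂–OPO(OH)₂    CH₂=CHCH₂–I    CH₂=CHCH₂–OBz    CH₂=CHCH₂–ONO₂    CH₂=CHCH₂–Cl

Identical carbon frameworks mean the comparison reduces to leaving-group quality.
A good leaving group is a weak base: the lower the pKₐ of its conjugate acid, the more readily it departs.
CH₂=CHCH₂–I loses I⁻: pKₐ(HI) ≈ -10
CH₂=CHCH₂–Cl loses Cl⁻: pKₐ(HCl) ≈ -7
CH₂=CHCH₂–ONO₂ loses NO₃⁻: pKₐ(HNO₃) ≈ -1.3
CH₂=CHCH₂–OPO(OH)₂ loses H₂PO₄⁻: pKₐ(H₃PO₄) ≈ 2.1
CH₂=CHCH₂–OBz loses PhCOO⁻: pKₐ(C₆H₅COOH) ≈ 4.2

CH₂=CHCH₂–I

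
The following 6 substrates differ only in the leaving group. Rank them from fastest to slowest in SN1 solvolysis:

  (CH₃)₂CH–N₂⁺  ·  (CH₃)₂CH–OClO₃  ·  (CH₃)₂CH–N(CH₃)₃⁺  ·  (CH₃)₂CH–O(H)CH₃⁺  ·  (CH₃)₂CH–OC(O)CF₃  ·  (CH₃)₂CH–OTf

With the same alkyl group throughout, only the leaving group differentiates the rates.
Rank by basicity of the departing species: weakest base leaves most easily.
(CH₃)₂CH–N₂⁺ loses N₂: no meaningful conjugate acid; N₂ departs as an exceptionally stable neutral molecule
(CH₃)₂CH–OTf loses OTf⁻: pKₐ(CF₃SO₃H (triflic acid)) ≈ -14
(CH₃)₂CH–OClO₃ loses ClO₄⁻: pKₐ(HClO₄) ≈ -10
(CH₃)₂CH–O(H)CH₃⁺ loses R'OH: pKₐ(R'OH₂⁺) ≈ -2.4
(CH₃)₂CH–OC(O)CF₃ loses CF₃COO⁻: pKₐ(CF₃COOH) ≈ 0.2
(CH₃)₂CH–N(CH₃)₃⁺ loses NR'₃: pKₐ(R'₃NH⁺) ≈ 10.7

(CH₃)₂CH–N₂⁺ > (CH₃)₂CH–OTf > (CH₃)₂CH–OClO₃ > (CH₃)₂CH–O(H)CH₃⁺ > (CH₃)₂CH–OC(O)CF₃ > (CH₃)₂CH–N(CH₃)₃⁺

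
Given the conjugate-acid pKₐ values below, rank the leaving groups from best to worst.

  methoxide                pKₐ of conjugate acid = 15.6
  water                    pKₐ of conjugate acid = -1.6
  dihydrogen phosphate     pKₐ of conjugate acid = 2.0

water > dihydrogen phosphate > methoxide

Lower conjugate-acid pKₐ ⇒ weaker base ⇒ better leaving group.
Sorting by the given values: water (-1.6), dihydrogen phosphate (2.0), methoxide (15.6).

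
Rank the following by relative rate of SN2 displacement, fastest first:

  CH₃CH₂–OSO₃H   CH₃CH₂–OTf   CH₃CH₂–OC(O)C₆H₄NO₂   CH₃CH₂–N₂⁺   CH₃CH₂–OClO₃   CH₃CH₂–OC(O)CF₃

Identical carbon frameworks mean the comparison reduces to leaving-group quality.
The more stable X⁻ (or X) is on its own — i.e. the weaker a base it is — the better a leaving group it makes.
CH₃CH₂–N₂⁺ loses N₂: no meaningful conjugate acid; N₂ departs as an exceptionally stable neutral molecule
CH₃CH₂–OTf loses OTf⁻: pKₐ(CF₃SO₃H (triflic acid)) ≈ -14
CH₃CH₂–OClO₃ loses ClO₄⁻: pKₐ(HClO₄) ≈ -10
CH₃CH₂–OSO₃H loses HSO₄⁻: pKₐ(H₂SO₄) ≈ -3
CH₃CH₂–OC(O)CF₃ loses CF₃COO⁻: pKₐ(CF₃COOH) ≈ 0.2
CH₃CH₂–OC(O)C₆H₄NO₂ loses p-O₂N–C₆H₄–COO⁻: pKₐ(p-nitrobenzoic acid) ≈ 3.4

CH₃CH₂–N₂⁺ > CH₃CH₂–OTf > CH₃CH₂–OClO₃ > CH₃CH₂–OSO₃H > CH₃CH₂–OC(O)CF₃ > CH₃CH₂–OC(O)C₆H₄NO₂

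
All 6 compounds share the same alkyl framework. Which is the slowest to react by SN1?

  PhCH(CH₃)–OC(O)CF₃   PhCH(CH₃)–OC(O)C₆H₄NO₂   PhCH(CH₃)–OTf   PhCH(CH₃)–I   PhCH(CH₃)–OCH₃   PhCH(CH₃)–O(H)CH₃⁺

PhCH(CH₃)–OCH₃

The skeletons are identical, so relative rate is governed entirely by leaving-group ability.
A good leaving group is a weak base: the lower the pKₐ of its conjugate acid, the more readily it departs.
PhCH(CH₃)–OTf loses OTf⁻: pKₐ(CF₃SO₃H (triflic acid)) ≈ -14
PhCH(CH₃)–I loses I⁻: pKₐ(HI) ≈ -10
PhCH(CH₃)–O(H)CH₃⁺ loses R'OH: pKₐ(R'OH₂⁺) ≈ -2.4
PhCH(CH₃)–OC(O)CF₃ loses CF₃COO⁻: pKₐ(CF₃COOH) ≈ 0.2
PhCH(CH₃)–OC(O)C₆H₄NO₂ loses p-O₂N–C₆H₄–COO⁻: pKₐ(p-nitrobenzoic acid) ≈ 3.4
PhCH(CH₃)–OCH₃ loses CH₃O⁻: pKₐ(CH₃OH) ≈ 15.5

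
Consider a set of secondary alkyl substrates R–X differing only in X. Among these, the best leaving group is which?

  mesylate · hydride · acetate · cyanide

Rank by basicity of the departing species: weakest base leaves most easily.
mesylate: pKₐ(CH₃SO₃H (MsOH)) ≈ -1.9
acetate: pKₐ(CH₃COOH) ≈ 4.8
cyanide: pKₐ(HCN) ≈ 9.2
hydride: pKₐ(H₂) ≈ 36

mesylate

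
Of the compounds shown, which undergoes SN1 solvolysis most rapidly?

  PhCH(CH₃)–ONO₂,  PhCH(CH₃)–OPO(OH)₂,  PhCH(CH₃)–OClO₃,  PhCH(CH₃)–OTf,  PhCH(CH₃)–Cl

PhCH(CH₃)–OTf

Identical carbon frameworks mean the comparison reduces to leaving-group quality.
The more stable X⁻ (or X) is on its own — i.e. the weaker a base it is — the better a leaving group it makes.
PhCH(CH₃)–OTf loses OTf⁻: pKₐ(CF₃SO₃H (triflic acid)) ≈ -14
PhCH(CH₃)–OClO₃ loses ClO₄⁻: pKₐ(HClO₄) ≈ -10
PhCH(CH₃)–Cl loses Cl⁻: pKₐ(HCl) ≈ -7
PhCH(CH₃)–ONO₂ loses NO₃⁻: pKₐ(HNO₃) ≈ -1.3
PhCH(CH₃)–OPO(OH)₂ loses H₂PO₄⁻: pKₐ(H₃PO₄) ≈ 2.1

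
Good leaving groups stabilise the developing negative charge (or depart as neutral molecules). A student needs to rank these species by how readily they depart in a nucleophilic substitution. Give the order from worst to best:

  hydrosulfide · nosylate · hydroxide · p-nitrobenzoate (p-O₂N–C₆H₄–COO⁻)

A good leaving group is a weak base: the lower the pKₐ of its conjugate acid, the more readily it departs.
nosylate: pKₐ(p-O₂NC₆H₄SO₃H) ≈ -3.5 — p-nitro group further stabilises the sulfonate
p-nitrobenzoate (p-O₂N–C₆H₄–COO⁻): pKₐ(p-nitrobenzoic acid) ≈ 3.4
hydrosulfide: pKₐ(H₂S) ≈ 7
hydroxide: pKₐ(H₂O) ≈ 15.7 — strong base; essentially never leaves without prior activation
The question asks for worst first, so the sequence is read in increasing leaving-group ability.

hydroxide < hydrosulfide < p-nitrobenzoate (p-O₂N–C₆H₄–COO⁻) < nosylate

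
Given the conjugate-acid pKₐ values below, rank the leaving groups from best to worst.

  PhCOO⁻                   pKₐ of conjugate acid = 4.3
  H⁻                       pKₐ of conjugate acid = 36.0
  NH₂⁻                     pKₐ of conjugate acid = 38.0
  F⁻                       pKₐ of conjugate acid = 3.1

F⁻ > PhCOO⁻ > H⁻ > NH₂⁻

Lower conjugate-acid pKₐ ⇒ weaker base ⇒ better leaving group.
Sorting by the given values: F⁻ (3.1), PhCOO⁻ (4.3), H⁻ (36.0), NH₂⁻ (38.0).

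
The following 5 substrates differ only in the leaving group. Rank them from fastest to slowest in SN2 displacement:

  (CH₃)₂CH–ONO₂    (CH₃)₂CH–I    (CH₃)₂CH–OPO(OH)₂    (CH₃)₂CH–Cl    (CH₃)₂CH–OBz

(CH₃)₂CH–I > (CH₃)₂CH–Cl > (CH₃)₂CH–ONO₂ > (CH₃)₂CH–OPO(OH)₂ > (CH₃)₂CH–OBz

Same R in every case — rank the leaving groups.
The more stable X⁻ (or X) is on its own — i.e. the weaker a base it is — the better a leaving group it makes.
(CH₃)₂CH–I loses I⁻: pKₐ(HI) ≈ -10
(CH₃)₂CH–Cl loses Cl⁻: pKₐ(HCl) ≈ -7
(CH₃)₂CH–ONO₂ loses NO₃⁻: pKₐ(HNO₃) ≈ -1.3
(CH₃)₂CH–OPO(OH)₂ loses H₂PO₄⁻: pKₐ(H₃PO₄) ≈ 2.1
(CH₃)₂CH–OBz loses PhCOO⁻: pKₐ(C₆H₅COOH) ≈ 4.2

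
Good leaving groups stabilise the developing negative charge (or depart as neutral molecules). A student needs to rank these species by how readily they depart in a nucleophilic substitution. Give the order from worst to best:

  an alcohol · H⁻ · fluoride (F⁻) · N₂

H⁻ < fluoride (F⁻) < an alcohol < N₂

Rank by basicity of the departing species: weakest base leaves most easily.
N₂: no meaningful conjugate acid; N₂ departs as an exceptionally stable neutral molecule
an alcohol: pKₐ(R'OH₂⁺) ≈ -2.4 — neutral; leaves from a protonated ether (an oxonium ion, R–O(H)R'⁺)
fluoride (F⁻): pKₐ(HF) ≈ 3.2
H⁻: pKₐ(H₂) ≈ 36
Listed from poorest to best leaving group as asked.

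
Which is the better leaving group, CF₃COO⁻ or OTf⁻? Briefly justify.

OTf⁻

OTf⁻ is the better leaving group.
pKₐ(CF₃SO₃H (triflic acid)) ≈ -14 versus pKₐ(CF₃COOH) ≈ 0.2: OTf⁻ is the much weaker base.
Charge spread over three oxygens and a CF₃ group; the premier leaving group in synthesis.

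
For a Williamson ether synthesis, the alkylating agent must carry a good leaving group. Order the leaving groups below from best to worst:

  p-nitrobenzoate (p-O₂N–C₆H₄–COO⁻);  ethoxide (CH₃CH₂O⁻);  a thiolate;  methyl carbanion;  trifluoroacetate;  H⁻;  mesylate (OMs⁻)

Leaving-group ability tracks the stability of the departed species; conjugate-acid pKₐ is the usual yardstick (lower pKₐ → better LG).
mesylate (OMs⁻): pKₐ(CH₃SO₃H (MsOH)) ≈ -1.9
trifluoroacetate: pKₐ(CF₃COOH) ≈ 0.2
p-nitrobenzoate (p-O₂N–C₆H₄–COO⁻): pKₐ(p-nitrobenzoic acid) ≈ 3.4 — electron-withdrawing nitro group stabilises the carboxylate
a thiolate: pKₐ(RSH (a thiol)) ≈ 10.5
ethoxide (CH₃CH₂O⁻): pKₐ(CH₃CH₂OH) ≈ 16 — strong base; alkoxides do not leave unassisted
H⁻: pKₐ(H₂) ≈ 36 — extremely strong base; leaves only in special hydride-transfer contexts
methyl carbanion: pKₐ(CH₄) ≈ 48

mesylate (OMs⁻) > trifluoroacetate > p-nitrobenzoate (p-O₂N–C₆H₄–COO⁻) > a thiolate > ethoxide (CH₃CH₂O⁻) > H⁻ > methyl carbanion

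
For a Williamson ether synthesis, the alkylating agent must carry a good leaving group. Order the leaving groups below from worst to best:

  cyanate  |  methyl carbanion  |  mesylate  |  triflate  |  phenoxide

methyl carbanion < phenoxide < cyanate < mesylate < triflate

A good leaving group is a weak base: the lower the pKₐ of its conjugate acid, the more readily it departs.
triflate: pKₐ(CF₃SO₃H (triflic acid)) ≈ -14
mesylate: pKₐ(CH₃SO₃H (MsOH)) ≈ -1.9
cyanate: pKₐ(HOCN) ≈ 3.5
phenoxide: pKₐ(C₆H₅OH (phenol)) ≈ 10
methyl carbanion: pKₐ(CH₄) ≈ 48
Reversing gives the worst-to-best order requested.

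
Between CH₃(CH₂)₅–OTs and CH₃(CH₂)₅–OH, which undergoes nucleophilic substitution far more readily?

From CH₃(CH₂)₅–OH the departing group would be OH⁻ (pKₐ(H₂O) ≈ 15.7). Strong base; essentially never leaves without prior activation.
From CH₃(CH₂)₅–OTs the leaving group is OTs⁻ (pKₐ(p-CH₃C₆H₄SO₃H (TsOH)) ≈ -2.8). Resonance-delocalised arenesulfonate.
(In practice CH₃(CH₂)₅–OTs is made from CH₃(CH₂)₅–OH by treatment with TsCl / pyridine, converting the hydroxyl into a tosylate.)

CH₃(CH₂)₅–OTs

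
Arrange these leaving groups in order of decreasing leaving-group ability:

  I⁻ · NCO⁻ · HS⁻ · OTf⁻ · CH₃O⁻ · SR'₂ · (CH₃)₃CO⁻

OTf⁻ > I⁻ > SR'₂ > NCO⁻ > HS⁻ > CH₃O⁻ > (CH₃)₃CO⁻

Leaving-group ability tracks the stability of the departed species; conjugate-acid pKₐ is the usual yardstick (lower pKₐ → better LG).
OTf⁻: pKₐ(CF₃SO₃H (triflic acid)) ≈ -14
I⁻: pKₐ(HI) ≈ -10
SR'₂: pKₐ(R'₂SH⁺) ≈ -7
NCO⁻: pKₐ(HOCN) ≈ 3.5
HS⁻: pKₐ(H₂S) ≈ 7
CH₃O⁻: pKₐ(CH₃OH) ≈ 15.5
(CH₃)₃CO⁻: pKₐ(t-BuOH) ≈ 18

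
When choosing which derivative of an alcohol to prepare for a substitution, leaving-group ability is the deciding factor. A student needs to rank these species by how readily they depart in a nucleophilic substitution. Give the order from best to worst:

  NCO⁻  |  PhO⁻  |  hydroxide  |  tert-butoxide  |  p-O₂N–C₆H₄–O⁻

NCO⁻ > p-O₂N–C₆H₄–O⁻ > PhO⁻ > hydroxide > tert-butoxide

NCO⁻: pKₐ(HOCN) ≈ 3.5
p-O₂N–C₆H₄–O⁻: pKₐ(p-nitrophenol) ≈ 7.2
PhO⁻: pKₐ(C₆H₅OH (phenol)) ≈ 10 — resonance into the ring helps, but still a poor LG
hydroxide: pKₐ(H₂O) ≈ 15.7
tert-butoxide: pKₐ(t-BuOH) ≈ 18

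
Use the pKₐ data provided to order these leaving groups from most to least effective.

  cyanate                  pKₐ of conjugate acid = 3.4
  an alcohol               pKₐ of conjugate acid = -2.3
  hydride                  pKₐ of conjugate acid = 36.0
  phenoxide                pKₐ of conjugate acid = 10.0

Lower conjugate-acid pKₐ ⇒ weaker base ⇒ better leaving group.
Sorting by the given values: an alcohol (-2.3), cyanate (3.4), phenoxide (10.0), hydride (36.0).

an alcohol > cyanate > phenoxide > hydride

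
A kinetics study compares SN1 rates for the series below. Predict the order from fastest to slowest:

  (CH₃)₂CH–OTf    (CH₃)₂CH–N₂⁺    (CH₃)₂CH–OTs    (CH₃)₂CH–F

(CH₃)₂CH–N₂⁺ > (CH₃)₂CH–OTf > (CH₃)₂CH–OTs > (CH₃)₂CH–F

The skeletons are identical, so relative rate is governed entirely by leaving-group ability.
Rank by basicity of the departing species: weakest base leaves most easily.
(CH₃)₂CH–N₂⁺ loses N₂: no meaningful conjugate acid; N₂ departs as an exceptionally stable neutral molecule
(CH₃)₂CH–OTf loses OTf⁻: pKₐ(CF₃SO₃H (triflic acid)) ≈ -14
(CH₃)₂CH–OTs loses OTs⁻: pKₐ(p-CH₃C₆H₄SO₃H (TsOH)) ≈ -2.8
(CH₃)₂CH–F loses F⁻: pKₐ(HF) ≈ 3.2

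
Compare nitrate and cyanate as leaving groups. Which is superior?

nitrate

nitrate is the better leaving group.
pKₐ(HNO₃) ≈ -1.3 versus pKₐ(HOCN) ≈ 3.5: nitrate is the much weaker base.
Resonance-delocalised over three oxygens.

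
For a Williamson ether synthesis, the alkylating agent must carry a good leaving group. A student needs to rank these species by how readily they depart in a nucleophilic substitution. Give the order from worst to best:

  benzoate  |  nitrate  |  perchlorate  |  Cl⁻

Rank by basicity of the departing species: weakest base leaves most easily.
perchlorate: pKₐ(HClO₄) ≈ -10 — extremely weak base; rarely used for safety reasons
Cl⁻: pKₐ(HCl) ≈ -7 — moderately weak base
nitrate: pKₐ(HNO₃) ≈ -1.3
benzoate: pKₐ(C₆H₅COOH) ≈ 4.2 — aryl carboxylate
Listed from poorest to best leaving group as asked.

benzoate < nitrate < Cl⁻ < perchlorate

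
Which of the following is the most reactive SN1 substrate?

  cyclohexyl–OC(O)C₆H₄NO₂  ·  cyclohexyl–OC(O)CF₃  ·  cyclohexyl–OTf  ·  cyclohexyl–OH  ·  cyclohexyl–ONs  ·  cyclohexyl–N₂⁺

Same R in every case — rank the leaving groups.
The more stable X⁻ (or X) is on its own — i.e. the weaker a base it is — the better a leaving group it makes.
cyclohexyl–N₂⁺ loses N₂: no meaningful conjugate acid; N₂ departs as an exceptionally stable neutral molecule
cyclohexyl–OTf loses OTf⁻: pKₐ(CF₃SO₃H (triflic acid)) ≈ -14
cyclohexyl–ONs loses ONs⁻: pKₐ(p-O₂NC₆H₄SO₃H) ≈ -3.5
cyclohexyl–OC(O)CF₃ loses CF₃COO⁻: pKₐ(CF₃COOH) ≈ 0.2
cyclohexyl–OC(O)C₆H₄NO₂ loses p-O₂N–C₆H₄–COO⁻: pKₐ(p-nitrobenzoic acid) ≈ 3.4
cyclohexyl–OH loses OH⁻: pKₐ(H₂O) ≈ 15.7

cyclohexyl–N₂⁺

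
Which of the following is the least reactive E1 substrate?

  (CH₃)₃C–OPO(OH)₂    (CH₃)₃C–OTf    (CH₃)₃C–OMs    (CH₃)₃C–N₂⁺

(CH₃)₃C–OPO(OH)₂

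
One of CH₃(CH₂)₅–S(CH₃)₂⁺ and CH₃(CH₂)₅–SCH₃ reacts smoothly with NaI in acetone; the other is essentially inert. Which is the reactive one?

CH₃(CH₂)₅–S(CH₃)₂⁺

From CH₃(CH₂)₅–SCH₃ the departing group would be RS⁻ (pKₐ(RSH (a thiol)) ≈ 10.5). Moderately basic; rarely leaves without activation.
From CH₃(CH₂)₅–S(CH₃)₂⁺ the leaving group is SR'₂ (pKₐ(R'₂SH⁺) ≈ -7). Neutral; leaves from a sulfonium salt (R–SR'₂⁺).
(In practice CH₃(CH₂)₅–S(CH₃)₂⁺ is made from CH₃(CH₂)₅–SCH₃ by S-methylation with CH₃I, allowing neutral dimethyl sulfide, rather than methanethiolate, to depart.)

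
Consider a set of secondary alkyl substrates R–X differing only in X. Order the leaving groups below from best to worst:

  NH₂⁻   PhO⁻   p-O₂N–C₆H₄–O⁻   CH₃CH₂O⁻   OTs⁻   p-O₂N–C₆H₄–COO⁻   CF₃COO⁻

OTs⁻: pKₐ(p-CH₃C₆H₄SO₃H (TsOH)) ≈ -2.8 — resonance-delocalised arenesulfonate
CF₃COO⁻: pKₐ(CF₃COOH) ≈ 0.2 — strongly electron-withdrawing CF₃ stabilises the carboxylate
p-O₂N–C₆H₄–COO⁻: pKₐ(p-nitrobenzoic acid) ≈ 3.4 — electron-withdrawing nitro group stabilises the carboxylate
p-O₂N–C₆H₄–O⁻: pKₐ(p-nitrophenol) ≈ 7.2 — nitro group delocalises the charge; the classic chromogenic LG
PhO⁻: pKₐ(C₆H₅OH (phenol)) ≈ 10 — resonance into the ring helps, but still a poor LG
CH₃CH₂O⁻: pKₐ(CH₃CH₂OH) ≈ 16 — strong base; alkoxides do not leave unassisted
NH₂⁻: pKₐ(NH₃) ≈ 38 — extremely strong base; never a leaving group

OTs⁻ > CF₃COO⁻ > p-O₂N–C₆H₄–COO⁻ > p-O₂N–C₆H₄–O⁻ > PhO⁻ > CH₃CH₂O⁻ > NH₂⁻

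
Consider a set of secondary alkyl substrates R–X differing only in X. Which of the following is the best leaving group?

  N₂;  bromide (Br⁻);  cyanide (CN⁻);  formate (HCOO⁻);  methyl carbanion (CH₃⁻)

N₂

N₂: no meaningful conjugate acid; N₂ departs as an exceptionally stable neutral molecule
bromide (Br⁻): pKₐ(HBr) ≈ -9
formate (HCOO⁻): pKₐ(HCOOH) ≈ 3.8
cyanide (CN⁻): pKₐ(HCN) ≈ 9.2
methyl carbanion (CH₃⁻): pKₐ(CH₄) ≈ 48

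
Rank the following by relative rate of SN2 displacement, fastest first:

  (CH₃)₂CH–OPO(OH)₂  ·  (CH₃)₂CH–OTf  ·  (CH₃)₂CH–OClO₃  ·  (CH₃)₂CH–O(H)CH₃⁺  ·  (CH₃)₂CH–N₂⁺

(CH₃)₂CH–N₂⁺ > (CH₃)₂CH–OTf > (CH₃)₂CH–OClO₃ > (CH₃)₂CH–O(H)CH₃⁺ > (CH₃)₂CH–OPO(OH)₂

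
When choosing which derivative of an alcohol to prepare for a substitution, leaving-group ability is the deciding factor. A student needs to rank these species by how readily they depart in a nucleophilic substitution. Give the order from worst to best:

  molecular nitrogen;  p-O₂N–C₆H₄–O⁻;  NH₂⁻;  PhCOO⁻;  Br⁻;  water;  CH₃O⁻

NH₂⁻ < CH₃O⁻ < p-O₂N–C₆H₄–O⁻ < PhCOO⁻ < water < Br⁻ < molecular nitrogen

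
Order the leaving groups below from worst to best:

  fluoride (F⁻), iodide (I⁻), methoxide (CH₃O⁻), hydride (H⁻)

hydride (H⁻) < methoxide (CH₃O⁻) < fluoride (F⁻) < iodide (I⁻)

Leaving-group ability tracks the stability of the departed species; conjugate-acid pKₐ is the usual yardstick (lower pKₐ → better LG).
iodide (I⁻): pKₐ(HI) ≈ -10
fluoride (F⁻): pKₐ(HF) ≈ 3.2
methoxide (CH₃O⁻): pKₐ(CH₃OH) ≈ 15.5 — strong base; alkoxides do not leave unassisted
hydride (H⁻): pKₐ(H₂) ≈ 36 — extremely strong base; leaves only in special hydride-transfer contexts
The question asks for worst first, so the sequence is read in increasing leaving-group ability.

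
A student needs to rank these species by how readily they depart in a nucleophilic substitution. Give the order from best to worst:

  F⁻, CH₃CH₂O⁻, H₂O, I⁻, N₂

N₂ > I⁻ > H₂O > F⁻ > CH₃CH₂O⁻

Rank by basicity of the departing species: weakest base leaves most easily.
N₂: no meaningful conjugate acid; N₂ departs as an exceptionally stable neutral molecule
I⁻: pKₐ(HI) ≈ -10
H₂O: pKₐ(H₃O⁺) ≈ -1.7
F⁻: pKₐ(HF) ≈ 3.2
CH₃CH₂O⁻: pKₐ(CH₃CH₂OH) ≈ 16 — strong base; alkoxides do not leave unassisted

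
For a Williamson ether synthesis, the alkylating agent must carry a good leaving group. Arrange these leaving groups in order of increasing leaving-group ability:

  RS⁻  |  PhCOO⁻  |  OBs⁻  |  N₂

N₂: no meaningful conjugate acid; N₂ departs as an exceptionally stable neutral molecule
OBs⁻: pKₐ(p-BrC₆H₄SO₃H) ≈ -2.8 — arenesulfonate with a p-bromo substituent
PhCOO⁻: pKₐ(C₆H₅COOH) ≈ 4.2 — aryl carboxylate
RS⁻: pKₐ(RSH (a thiol)) ≈ 10.5 — moderately basic; rarely leaves without activation
Listed from poorest to best leaving group as asked.

RS⁻ < PhCOO⁻ < OBs⁻ < N₂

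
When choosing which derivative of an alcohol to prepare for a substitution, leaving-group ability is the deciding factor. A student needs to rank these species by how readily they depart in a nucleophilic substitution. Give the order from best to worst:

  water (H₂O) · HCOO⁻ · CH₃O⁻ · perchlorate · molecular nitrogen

Leaving-group ability tracks the stability of the departed species; conjugate-acid pKₐ is the usual yardstick (lower pKₐ → better LG).
molecular nitrogen: no meaningful conjugate acid; N₂ departs as an exceptionally stable neutral molecule
perchlorate: pKₐ(HClO₄) ≈ -10
water (H₂O): pKₐ(H₃O⁺) ≈ -1.7 — neutral; leaves from a protonated alcohol (R–OH₂⁺)
HCOO⁻: pKₐ(HCOOH) ≈ 3.8 — resonance-stabilised carboxylate
CH₃O⁻: pKₐ(CH₃OH) ≈ 15.5 — strong base; alkoxides do not leave unassisted

molecular nitrogen > perchlorate > water (H₂O) > HCOO⁻ > CH₃O⁻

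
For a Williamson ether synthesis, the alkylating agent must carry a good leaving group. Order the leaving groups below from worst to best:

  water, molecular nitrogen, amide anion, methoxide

The more stable X⁻ (or X) is on its own — i.e. the weaker a base it is — the better a leaving group it makes.
molecular nitrogen: no meaningful conjugate acid; N₂ departs as an exceptionally stable neutral molecule
water: pKₐ(H₃O⁺) ≈ -1.7
methoxide: pKₐ(CH₃OH) ≈ 15.5
amide anion: pKₐ(NH₃) ≈ 38
Reversing gives the worst-to-best order requested.

amide anion < methoxide < water < molecular nitrogen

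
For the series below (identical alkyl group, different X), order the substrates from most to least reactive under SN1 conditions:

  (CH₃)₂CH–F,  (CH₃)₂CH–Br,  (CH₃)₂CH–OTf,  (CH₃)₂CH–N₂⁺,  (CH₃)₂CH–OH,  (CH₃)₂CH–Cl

Same R in every case — rank the leaving groups.
A good leaving group is a weak base: the lower the pKₐ of its conjugate acid, the more readily it departs.
(CH₃)₂CH–N₂⁺ loses N₂: no meaningful conjugate acid; N₂ departs as an exceptionally stable neutral molecule
(CH₃)₂CH–OTf loses OTf⁻: pKₐ(CF₃SO₃H (triflic acid)) ≈ -14
(CH₃)₂CH–Br loses Br⁻: pKₐ(HBr) ≈ -9
(CH₃)₂CH–Cl loses Cl⁻: pKₐ(HCl) ≈ -7
(CH₃)₂CH–F loses F⁻: pKₐ(HF) ≈ 3.2
(CH₃)₂CH–OH loses OH⁻: pKₐ(H₂O) ≈ 15.7

(CH₃)₂CH–N₂⁺ > (CH₃)₂CH–OTf > (CH₃)₂CH–Br > (CH₃)₂CH–Cl > (CH₃)₂CH–F > (CH₃)₂CH–OH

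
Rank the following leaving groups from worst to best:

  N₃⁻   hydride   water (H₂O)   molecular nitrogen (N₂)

Leaving-group ability tracks the stability of the departed species; conjugate-acid pKₐ is the usual yardstick (lower pKₐ → better LG).
molecular nitrogen (N₂): no meaningful conjugate acid; N₂ departs as an exceptionally stable neutral molecule
water (H₂O): pKₐ(H₃O⁺) ≈ -1.7 — neutral; leaves from a protonated alcohol (R–OH₂⁺)
N₃⁻: pKₐ(HN₃) ≈ 4.7
hydride: pKₐ(H₂) ≈ 36 — extremely strong base; leaves only in special hydride-transfer contexts
Listed from poorest to best leaving group as asked.

hydride < N₃⁻ < water (H₂O) < molecular nitrogen (N₂)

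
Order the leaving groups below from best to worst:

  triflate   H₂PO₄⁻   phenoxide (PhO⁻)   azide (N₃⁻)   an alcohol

The more stable X⁻ (or X) is on its own — i.e. the weaker a base it is — the better a leaving group it makes.
triflate: pKₐ(CF₃SO₃H (triflic acid)) ≈ -14
an alcohol: pKₐ(R'OH₂⁺) ≈ -2.4
H₂PO₄⁻: pKₐ(H₃PO₄) ≈ 2.1
azide (N₃⁻): pKₐ(HN₃) ≈ 4.7 — linear, resonance-stabilised
phenoxide (PhO⁻): pKₐ(C₆H₅OH (phenol)) ≈ 10

triflate > an alcohol > H₂PO₄⁻ > azide (N₃⁻) > phenoxide (PhO⁻)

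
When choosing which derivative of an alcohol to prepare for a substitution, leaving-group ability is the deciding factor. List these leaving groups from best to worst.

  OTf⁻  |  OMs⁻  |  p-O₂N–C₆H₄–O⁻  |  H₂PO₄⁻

OTf⁻ > OMs⁻ > H₂PO₄⁻ > p-O₂N–C₆H₄–O⁻

Leaving-group ability tracks the stability of the departed species; conjugate-acid pKₐ is the usual yardstick (lower pKₐ → better LG).
OTf⁻: pKₐ(CF₃SO₃H (triflic acid)) ≈ -14
OMs⁻: pKₐ(CH₃SO₃H (MsOH)) ≈ -1.9
H₂PO₄⁻: pKₐ(H₃PO₄) ≈ 2.1
p-O₂N–C₆H₄–O⁻: pKₐ(p-nitrophenol) ≈ 7.2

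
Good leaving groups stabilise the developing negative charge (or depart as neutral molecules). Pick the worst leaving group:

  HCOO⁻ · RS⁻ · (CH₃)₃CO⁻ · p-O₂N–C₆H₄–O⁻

A good leaving group is a weak base: the lower the pKₐ of its conjugate acid, the more readily it departs.
HCOO⁻: pKₐ(HCOOH) ≈ 3.8
p-O₂N–C₆H₄–O⁻: pKₐ(p-nitrophenol) ≈ 7.2
RS⁻: pKₐ(RSH (a thiol)) ≈ 10.5
(CH₃)₃CO⁻: pKₐ(t-BuOH) ≈ 18

(CH₃)₃CO⁻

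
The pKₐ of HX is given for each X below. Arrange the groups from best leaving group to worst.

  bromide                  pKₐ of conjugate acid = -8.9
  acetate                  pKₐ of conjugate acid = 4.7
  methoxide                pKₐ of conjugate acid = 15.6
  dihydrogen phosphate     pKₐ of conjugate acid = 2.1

bromide > dihydrogen phosphate > acetate > methoxide

Lower conjugate-acid pKₐ ⇒ weaker base ⇒ better leaving group.
Sorting by the given values: bromide (-8.9), dihydrogen phosphate (2.1), acetate (4.7), methoxide (15.6).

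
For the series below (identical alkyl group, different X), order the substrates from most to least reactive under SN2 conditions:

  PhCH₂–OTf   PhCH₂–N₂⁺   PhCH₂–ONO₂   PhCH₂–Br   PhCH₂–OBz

The skeletons are identical, so relative rate is governed entirely by leaving-group ability.
A good leaving group is a weak base: the lower the pKₐ of its conjugate acid, the more readily it departs.
PhCH₂–N₂⁺ loses N₂: no meaningful conjugate acid; N₂ departs as an exceptionally stable neutral molecule
PhCH₂–OTf loses OTf⁻: pKₐ(CF₃SO₃H (triflic acid)) ≈ -14
PhCH₂–Br loses Br⁻: pKₐ(HBr) ≈ -9
PhCH₂–ONO₂ loses NO₃⁻: pKₐ(HNO₃) ≈ -1.3
PhCH₂–OBz loses PhCOO⁻: pKₐ(C₆H₅COOH) ≈ 4.2

PhCH₂–N₂⁺ > PhCH₂–OTf > PhCH₂–Br > PhCH₂–ONO₂ > PhCH₂–OBz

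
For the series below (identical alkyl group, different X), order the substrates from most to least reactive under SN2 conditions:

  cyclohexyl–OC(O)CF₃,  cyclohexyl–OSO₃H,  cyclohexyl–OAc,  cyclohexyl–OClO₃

With the same alkyl group throughout, only the leaving group differentiates the rates.
Rank by basicity of the departing species: weakest base leaves most easily.
cyclohexyl–OClO₃ loses ClO₄⁻: pKₐ(HClO₄) ≈ -10
cyclohexyl–OSO₃H loses HSO₄⁻: pKₐ(H₂SO₄) ≈ -3
cyclohexyl–OC(O)CF₃ loses CF₃COO⁻: pKₐ(CF₃COOH) ≈ 0.2
cyclohexyl–OAc loses AcO⁻: pKₐ(CH₃COOH) ≈ 4.8

cyclohexyl–OClO₃ > cyclohexyl–OSO₃H > cyclohexyl–OC(O)CF₃ > cyclohexyl–OAc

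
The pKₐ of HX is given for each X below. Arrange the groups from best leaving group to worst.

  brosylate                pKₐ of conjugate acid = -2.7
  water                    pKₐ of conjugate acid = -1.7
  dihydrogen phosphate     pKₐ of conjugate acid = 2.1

Lower conjugate-acid pKₐ ⇒ weaker base ⇒ better leaving group.
Sorting by the given values: brosylate (-2.7), water (-1.7), dihydrogen phosphate (2.1).

brosylate > water > dihydrogen phosphate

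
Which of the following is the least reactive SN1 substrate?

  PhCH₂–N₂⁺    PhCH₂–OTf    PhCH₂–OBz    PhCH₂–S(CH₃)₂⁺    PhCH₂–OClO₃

Same R in every case — rank the leaving groups.
A good leaving group is a weak base: the lower the pKₐ of its conjugate acid, the more readily it departs.
PhCH₂–N₂⁺ loses N₂: no meaningful conjugate acid; N₂ departs as an exceptionally stable neutral molecule
PhCH₂–OTf loses OTf⁻: pKₐ(CF₃SO₃H (triflic acid)) ≈ -14
PhCH₂–OClO₃ loses ClO₄⁻: pKₐ(HClO₄) ≈ -10
PhCH₂–S(CH₃)₂⁺ loses SR'₂: pKₐ(R'₂SH⁺) ≈ -7
PhCH₂–OBz loses PhCOO⁻: pKₐ(C₆H₅COOH) ≈ 4.2

PhCH₂–OBz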